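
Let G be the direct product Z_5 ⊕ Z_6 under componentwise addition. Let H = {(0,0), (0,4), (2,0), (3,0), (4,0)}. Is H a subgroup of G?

No

(4,0) ∈ H but its inverse (1,0) ∉ H, so H is not a subgroup.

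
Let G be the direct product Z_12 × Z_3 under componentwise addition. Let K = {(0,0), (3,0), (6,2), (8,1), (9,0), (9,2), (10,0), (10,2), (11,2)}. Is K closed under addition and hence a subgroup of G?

(6,2) ∈ K but its inverse (6,1) ∉ K, so K is not a subgroup.

No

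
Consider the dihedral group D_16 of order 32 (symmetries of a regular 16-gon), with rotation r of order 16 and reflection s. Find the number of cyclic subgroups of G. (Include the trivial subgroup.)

21

Each element a generates a cyclic subgroup ⟨a⟩; distinct elements may generate the same one (a cyclic group of order d has φ(d) generators).
Cyclic subgroups by order — order 1: 1; order 2: 17; order 4: 1; order 8: 1; order 16: 1.
Total: 21.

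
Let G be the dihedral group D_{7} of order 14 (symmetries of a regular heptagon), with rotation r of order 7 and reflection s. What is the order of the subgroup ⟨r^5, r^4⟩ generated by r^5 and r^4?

|⟨r^5⟩| = 7 and |⟨r^4⟩| = 7, so |H| is a multiple of lcm(7, 7) = 7 and divides |G| = 14.
Closing under the operation: H = {e, r, r^2, r^3, r^4, r^5, r^6}, so |H| = 7.

7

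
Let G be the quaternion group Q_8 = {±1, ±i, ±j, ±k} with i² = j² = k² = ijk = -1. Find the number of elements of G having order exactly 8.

0

No element of G has order 8 (even though 8 | 8).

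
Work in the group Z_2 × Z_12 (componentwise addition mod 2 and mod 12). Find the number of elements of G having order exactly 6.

6

An element (a,b) has order lcm(ord(a), ord(b)); count pairs with lcm equal to 6.
Enumerating gives 6 such elements.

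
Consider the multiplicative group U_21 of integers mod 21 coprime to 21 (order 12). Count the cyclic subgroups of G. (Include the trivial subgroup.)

8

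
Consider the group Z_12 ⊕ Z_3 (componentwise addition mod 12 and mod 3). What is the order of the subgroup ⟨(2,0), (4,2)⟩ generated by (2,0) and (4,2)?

18

|⟨(2,0)⟩| = 6 and |⟨(4,2)⟩| = 3, so |H| is a multiple of lcm(6, 3) = 6 and divides |G| = 36.
Closing under the operation: H = {(0,0), (0,1), (0,2), (2,0), (2,1), (2,2), (4,0), (4,1), (4,2), (6,0), (6,1), (6,2), (8,0), (8,1), (8,2), (10,0), (10,1), (10,2)}, so |H| = 18.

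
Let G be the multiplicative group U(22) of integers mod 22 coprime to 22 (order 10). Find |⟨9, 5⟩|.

5

|⟨9⟩| = 5 and |⟨5⟩| = 5, so |H| is a multiple of lcm(5, 5) = 5 and divides |G| = 10.
Closing under the operation: H = {1, 3, 5, 9, 15}, so |H| = 5.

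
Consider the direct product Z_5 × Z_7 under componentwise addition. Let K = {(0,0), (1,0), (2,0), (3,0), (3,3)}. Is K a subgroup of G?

No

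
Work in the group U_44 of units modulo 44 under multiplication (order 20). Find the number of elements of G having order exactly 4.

No element of G has order 4 (even though 4 | 20).

0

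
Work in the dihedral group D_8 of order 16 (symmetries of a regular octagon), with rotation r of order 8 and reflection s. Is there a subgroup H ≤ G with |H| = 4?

4 | 16. A subgroup of order 4 is {e, r^2, r^4, r^6}.

Yes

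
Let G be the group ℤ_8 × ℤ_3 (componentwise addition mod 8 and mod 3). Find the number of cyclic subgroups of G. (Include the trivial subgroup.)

8

Each element a generates a cyclic subgroup ⟨a⟩; distinct elements may generate the same one (a cyclic group of order d has φ(d) generators).
Cyclic subgroups by order — order 1: 1; order 2: 1; order 3: 1; order 4: 1; order 6: 1; order 8: 1; order 12: 1; order 24: 1.
Total: 8.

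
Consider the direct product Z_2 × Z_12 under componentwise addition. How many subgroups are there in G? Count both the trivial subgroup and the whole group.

16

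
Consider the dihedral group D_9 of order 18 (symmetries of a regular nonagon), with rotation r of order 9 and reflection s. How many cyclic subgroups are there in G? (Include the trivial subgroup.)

A cyclic subgroup of order d is generated by each of its φ(d) elements of order d, so the cyclic subgroups of order d number (#elements of order d)/φ(d).
Cyclic subgroups by order — order 1: 1; order 2: 9; order 3: 1; order 9: 1.
Total: 12.

12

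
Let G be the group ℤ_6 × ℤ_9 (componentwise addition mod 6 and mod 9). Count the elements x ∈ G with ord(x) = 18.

18

An element (a,b) has order lcm(ord(a), ord(b)); count pairs with lcm equal to 18.
Enumerating gives 18 such elements.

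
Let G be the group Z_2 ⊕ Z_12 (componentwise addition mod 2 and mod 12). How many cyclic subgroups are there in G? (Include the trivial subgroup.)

12

A cyclic subgroup of order d is generated by each of its φ(d) elements of order d, so the cyclic subgroups of order d number (#elements of order d)/φ(d).
Cyclic subgroups by order — order 1: 1; order 2: 3; order 3: 1; order 4: 2; order 6: 3; order 12: 2.
Total: 12.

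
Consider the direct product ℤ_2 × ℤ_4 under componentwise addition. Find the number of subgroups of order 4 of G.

|G| = 8 and 4 | 8, so subgroups of order 4 are possible by Lagrange.
The subgroups of order 4 are: {(0,0), (0,1), (0,2), (0,3)}; {(0,0), (0,2), (1,0), (1,2)}; {(0,0), (0,2), (1,1), (1,3)}.
So G has 3 subgroups of order 4.

3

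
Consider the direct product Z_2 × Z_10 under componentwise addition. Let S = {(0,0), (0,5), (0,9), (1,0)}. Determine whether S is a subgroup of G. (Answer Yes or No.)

No

(0,9) ∈ S but its inverse (0,1) ∉ S, so S is not a subgroup.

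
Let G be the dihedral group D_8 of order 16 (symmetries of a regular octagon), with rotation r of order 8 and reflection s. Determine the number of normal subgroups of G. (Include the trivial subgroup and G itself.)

7

G has 19 subgroups. Checking conjugation-invariance by order — order 1: 1/1 normal; order 2: 1/9 normal; order 4: 1/5 normal; order 8: 3/3 normal; order 16: 1/1 normal.
Total normal subgroups: 7.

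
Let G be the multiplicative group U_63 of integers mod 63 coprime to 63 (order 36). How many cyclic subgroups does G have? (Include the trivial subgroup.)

Group the elements of G by the cyclic subgroup they generate; each cyclic subgroup of order d accounts for φ(d) elements.
Cyclic subgroups by order — order 1: 1; order 2: 3; order 3: 4; order 6: 12.
Total: 20.

20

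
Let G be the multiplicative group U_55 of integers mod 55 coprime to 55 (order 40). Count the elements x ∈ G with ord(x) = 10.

12

Enumerating element orders in G gives 12 elements of order 10.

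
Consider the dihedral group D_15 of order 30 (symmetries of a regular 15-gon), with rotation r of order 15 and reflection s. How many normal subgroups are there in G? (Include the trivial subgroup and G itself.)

5

G has 28 subgroups. Checking conjugation-invariance by order — order 1: 1/1 normal; order 2: 0/15 normal; order 3: 1/1 normal; order 5: 1/1 normal; order 6: 0/5 normal; order 10: 0/3 normal; order 15: 1/1 normal; order 30: 1/1 normal.
Total normal subgroups: 5.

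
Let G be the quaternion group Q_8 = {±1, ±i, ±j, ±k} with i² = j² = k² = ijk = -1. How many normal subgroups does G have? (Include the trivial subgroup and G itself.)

6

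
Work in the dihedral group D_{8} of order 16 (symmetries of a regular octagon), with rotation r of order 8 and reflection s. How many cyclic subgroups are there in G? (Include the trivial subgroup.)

A cyclic subgroup of order d is generated by each of its φ(d) elements of order d, so the cyclic subgroups of order d number (#elements of order d)/φ(d).
Cyclic subgroups by order — order 1: 1; order 2: 9; order 4: 1; order 8: 1.
Total: 12.

12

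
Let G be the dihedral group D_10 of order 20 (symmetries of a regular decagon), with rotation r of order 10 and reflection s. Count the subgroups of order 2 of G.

11

|G| = 20 and 2 | 20, so subgroups of order 2 are possible by Lagrange.
The subgroups of order 2 are: {e, r^2s}; {e, r^3s}; {e, r^4s}; {e, r^5}; … (11 in all).
So G has 11 subgroups of order 2.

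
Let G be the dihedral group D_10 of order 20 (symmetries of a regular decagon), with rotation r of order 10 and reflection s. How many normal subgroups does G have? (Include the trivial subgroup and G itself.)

7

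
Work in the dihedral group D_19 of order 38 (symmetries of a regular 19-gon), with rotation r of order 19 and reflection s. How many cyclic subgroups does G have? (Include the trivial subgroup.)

A cyclic subgroup of order d is generated by each of its φ(d) elements of order d, so the cyclic subgroups of order d number (#elements of order d)/φ(d).
Cyclic subgroups by order — order 1: 1; order 2: 19; order 19: 1.
Total: 21.

21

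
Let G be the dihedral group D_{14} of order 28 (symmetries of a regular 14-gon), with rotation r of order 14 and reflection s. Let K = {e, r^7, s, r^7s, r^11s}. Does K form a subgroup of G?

No

|K| = 5 does not divide |G| = 28, so by Lagrange K is not a subgroup.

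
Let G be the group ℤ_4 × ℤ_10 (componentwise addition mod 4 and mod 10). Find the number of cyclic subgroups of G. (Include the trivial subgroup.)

A cyclic subgroup of order d is generated by each of its φ(d) elements of order d, so the cyclic subgroups of order d number (#elements of order d)/φ(d).
Cyclic subgroups by order — order 1: 1; order 2: 3; order 4: 2; order 5: 1; order 10: 3; order 20: 2.
Total: 12.

12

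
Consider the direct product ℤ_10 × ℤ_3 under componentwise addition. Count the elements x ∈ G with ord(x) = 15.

8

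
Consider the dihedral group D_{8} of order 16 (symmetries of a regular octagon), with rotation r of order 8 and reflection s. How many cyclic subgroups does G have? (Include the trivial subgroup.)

Group the elements of G by the cyclic subgroup they generate; each cyclic subgroup of order d accounts for φ(d) elements.
Cyclic subgroups by order — order 1: 1; order 2: 9; order 4: 1; order 8: 1.
Total: 12.

12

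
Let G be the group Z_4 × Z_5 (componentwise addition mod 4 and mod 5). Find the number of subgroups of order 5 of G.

|G| = 20 and 5 | 20, so subgroups of order 5 are possible by Lagrange.
The subgroups of order 5 are: {(0,0), (0,1), (0,2), (0,3), (0,4)}.
So G has 1 subgroup of order 5.

1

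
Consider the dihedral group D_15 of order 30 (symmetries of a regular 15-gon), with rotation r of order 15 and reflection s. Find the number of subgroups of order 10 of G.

|G| = 30 and 10 | 30, so subgroups of order 10 are possible by Lagrange.
The subgroups of order 10 are: {e, r^3, r^6, r^9, r^12, rs, r^4s, r^7s, r^10s, r^13s}; {e, r^3, r^6, r^9, r^12, r^2s, r^5s, r^8s, r^11s, r^14s}; {e, r^3, r^6, r^9, r^12, s, r^3s, r^6s, r^9s, r^12s}.
So G has 3 subgroups of order 10.

3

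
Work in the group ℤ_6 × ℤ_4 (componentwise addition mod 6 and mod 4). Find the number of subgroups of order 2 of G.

3

|G| = 24 and 2 | 24, so subgroups of order 2 are possible by Lagrange.
The subgroups of order 2 are: {(0,0), (0,2)}; {(0,0), (3,0)}; {(0,0), (3,2)}.
So G has 3 subgroups of order 2.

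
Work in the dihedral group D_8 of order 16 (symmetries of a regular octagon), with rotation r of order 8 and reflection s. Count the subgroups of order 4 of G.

5

|G| = 16 and 4 | 16, so subgroups of order 4 are possible by Lagrange.
The subgroups of order 4 are: {e, r^2, r^4, r^6}; {e, r^4, r^2s, r^6s}; {e, r^4, r^3s, r^7s}; {e, r^4, s, r^4s}; … (5 in all).
So G has 5 subgroups of order 4.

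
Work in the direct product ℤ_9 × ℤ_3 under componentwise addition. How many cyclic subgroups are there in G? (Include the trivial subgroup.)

Each element a generates a cyclic subgroup ⟨a⟩; distinct elements may generate the same one (a cyclic group of order d has φ(d) generators).
Cyclic subgroups by order — order 1: 1; order 3: 4; order 9: 3.
Total: 8.

8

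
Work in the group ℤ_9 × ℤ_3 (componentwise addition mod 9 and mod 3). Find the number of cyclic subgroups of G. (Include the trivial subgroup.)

A cyclic subgroup of order d is generated by each of its φ(d) elements of order d, so the cyclic subgroups of order d number (#elements of order d)/φ(d).
Cyclic subgroups by order — order 1: 1; order 3: 4; order 9: 3.
Total: 8.

8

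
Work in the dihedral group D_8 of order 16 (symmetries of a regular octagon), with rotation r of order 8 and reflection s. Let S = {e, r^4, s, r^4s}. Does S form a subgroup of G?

|S| = 4 divides |G| = 16, consistent with Lagrange.
S contains the identity, every element's inverse is in S, and S is closed under ·: it is a subgroup.

Yes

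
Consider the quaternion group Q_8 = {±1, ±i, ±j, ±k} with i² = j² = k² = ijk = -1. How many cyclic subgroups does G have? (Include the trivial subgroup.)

5

Each element a generates a cyclic subgroup ⟨a⟩; distinct elements may generate the same one (a cyclic group of order d has φ(d) generators).
Cyclic subgroups by order — order 1: 1; order 2: 1; order 4: 3.
Total: 5.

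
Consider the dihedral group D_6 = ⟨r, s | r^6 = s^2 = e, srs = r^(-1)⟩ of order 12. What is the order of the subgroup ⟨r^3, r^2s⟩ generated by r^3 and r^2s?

4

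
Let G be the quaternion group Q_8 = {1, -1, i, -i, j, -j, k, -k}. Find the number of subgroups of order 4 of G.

3

|G| = 8 and 4 | 8, so subgroups of order 4 are possible by Lagrange.
The subgroups of order 4 are: {1, -1, i, -i}; {1, -1, j, -j}; {1, -1, k, -k}.
So G has 3 subgroups of order 4.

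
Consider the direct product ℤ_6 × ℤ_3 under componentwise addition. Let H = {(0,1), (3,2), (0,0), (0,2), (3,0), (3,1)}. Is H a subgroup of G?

|H| = 6 divides |G| = 18, consistent with Lagrange.
H contains the identity, every element's inverse is in H, and H is closed under +: it is a subgroup.
In fact H = ⟨(3,1)⟩.

Yes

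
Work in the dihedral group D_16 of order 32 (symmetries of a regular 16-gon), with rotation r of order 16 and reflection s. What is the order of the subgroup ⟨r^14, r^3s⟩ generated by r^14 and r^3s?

|⟨r^14⟩| = 8 and |⟨r^3s⟩| = 2, so |H| is a multiple of lcm(8, 2) = 8 and divides |G| = 32.
Closing under the operation: H = {e, r^2, r^4, r^6, r^8, r^10, r^12, r^14, rs, r^3s, r^5s, r^7s, r^9s, r^11s, r^13s, r^15s}, so |H| = 16.

16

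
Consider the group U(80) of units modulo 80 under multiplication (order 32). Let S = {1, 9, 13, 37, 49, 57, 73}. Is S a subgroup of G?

|S| = 7 does not divide |G| = 32, so by Lagrange S is not a subgroup.

No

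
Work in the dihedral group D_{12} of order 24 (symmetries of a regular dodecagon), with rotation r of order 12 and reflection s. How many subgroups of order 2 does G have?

|G| = 24 and 2 | 24, so subgroups of order 2 are possible by Lagrange.
The subgroups of order 2 are: {e, r^10s}; {e, r^11s}; {e, r^2s}; {e, r^3s}; … (13 in all).
So G has 13 subgroups of order 2.

13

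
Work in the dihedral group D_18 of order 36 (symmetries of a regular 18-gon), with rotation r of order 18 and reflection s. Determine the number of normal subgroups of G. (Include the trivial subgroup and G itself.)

9

G has 45 subgroups. Checking conjugation-invariance by order — order 1: 1/1 normal; order 2: 1/19 normal; order 3: 1/1 normal; order 4: 0/9 normal; order 6: 1/7 normal; order 9: 1/1 normal; order 12: 0/3 normal; order 18: 3/3 normal; order 36: 1/1 normal.
Total normal subgroups: 9.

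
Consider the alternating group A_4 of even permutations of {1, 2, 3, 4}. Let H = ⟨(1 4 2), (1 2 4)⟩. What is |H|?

3

|⟨(1 4 2)⟩| = 3 and |⟨(1 2 4)⟩| = 3, so |H| is a multiple of lcm(3, 3) = 3 and divides |G| = 12.
Closing under the operation: H = {e, (1 2 4), (1 4 2)}, so |H| = 3.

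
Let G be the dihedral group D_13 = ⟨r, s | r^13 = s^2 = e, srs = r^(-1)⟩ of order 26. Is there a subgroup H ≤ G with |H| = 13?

13 | 26. A subgroup of order 13 is {e, r, r^2, r^3, r^4, r^5, r^6, r^7, r^8, r^9, r^10, r^11, r^12}.

Yes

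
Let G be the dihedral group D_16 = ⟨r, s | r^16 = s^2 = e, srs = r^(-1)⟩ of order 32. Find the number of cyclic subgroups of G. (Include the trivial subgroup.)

Group the elements of G by the cyclic subgroup they generate; each cyclic subgroup of order d accounts for φ(d) elements.
Cyclic subgroups by order — order 1: 1; order 2: 17; order 4: 1; order 8: 1; order 16: 1.
Total: 21.

21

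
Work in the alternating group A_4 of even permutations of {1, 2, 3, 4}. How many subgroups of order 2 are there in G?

3

|G| = 12 and 2 | 12, so subgroups of order 2 are possible by Lagrange.
The subgroups of order 2 are: {e, (1 2)(3 4)}; {e, (1 3)(2 4)}; {e, (1 4)(2 3)}.
So G has 3 subgroups of order 2.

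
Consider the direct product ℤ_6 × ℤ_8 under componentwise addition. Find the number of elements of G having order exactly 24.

16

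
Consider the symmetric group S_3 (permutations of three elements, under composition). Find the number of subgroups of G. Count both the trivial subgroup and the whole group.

6

|G| = 6, so by Lagrange every subgroup order divides 6. Divisors: 1, 2, 3, 6.
Subgroups by order — order 1: 1; order 2: 3; order 3: 1; order 6: 1.
Total: 1 + 3 + 1 + 1 = 6.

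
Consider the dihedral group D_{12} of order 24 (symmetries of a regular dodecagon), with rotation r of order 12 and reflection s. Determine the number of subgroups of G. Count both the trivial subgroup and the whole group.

34

|G| = 24, so by Lagrange every subgroup order divides 24. Divisors: 1, 2, 3, 4, 6, 8, 12, 24.
Subgroups by order — order 1: 1; order 2: 13; order 3: 1; order 4: 7; order 6: 5; order 8: 3; order 12: 3; order 24: 1.
Total: 1 + 13 + 1 + 7 + 5 + 3 + 3 + 1 = 34.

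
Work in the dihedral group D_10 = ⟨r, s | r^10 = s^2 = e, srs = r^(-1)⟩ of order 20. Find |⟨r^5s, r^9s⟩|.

|⟨r^5s⟩| = 2 and |⟨r^9s⟩| = 2, so |H| is a multiple of lcm(2, 2) = 2 and divides |G| = 20.
Closing under the operation: H = {e, r^2, r^4, r^6, r^8, rs, r^3s, r^5s, r^7s, r^9s}, so |H| = 10.

10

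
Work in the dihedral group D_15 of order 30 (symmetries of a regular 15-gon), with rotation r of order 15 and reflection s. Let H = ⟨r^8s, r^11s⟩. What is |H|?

|⟨r^8s⟩| = 2 and |⟨r^11s⟩| = 2, so |H| is a multiple of lcm(2, 2) = 2 and divides |G| = 30.
Closing under the operation: H = {e, r^3, r^6, r^9, r^12, r^2s, r^5s, r^8s, r^11s, r^14s}, so |H| = 10.

10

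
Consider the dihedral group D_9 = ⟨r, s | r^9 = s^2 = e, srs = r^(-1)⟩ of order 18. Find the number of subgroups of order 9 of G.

|G| = 18 and 9 | 18, so subgroups of order 9 are possible by Lagrange.
The subgroups of order 9 are: {e, r, r^2, r^3, r^4, r^5, r^6, r^7, r^8}.
So G has 1 subgroup of order 9.

1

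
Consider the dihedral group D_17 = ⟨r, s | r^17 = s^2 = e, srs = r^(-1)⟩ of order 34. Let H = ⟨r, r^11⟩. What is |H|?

17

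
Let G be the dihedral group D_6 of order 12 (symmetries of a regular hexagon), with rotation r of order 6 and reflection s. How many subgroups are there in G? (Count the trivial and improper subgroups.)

|G| = 12, so by Lagrange every subgroup order divides 12. Divisors: 1, 2, 3, 4, 6, 12.
Subgroups by order — order 1: 1; order 2: 7; order 3: 1; order 4: 3; order 6: 3; order 12: 1.
Total: 1 + 7 + 1 + 3 + 3 + 1 = 16.

16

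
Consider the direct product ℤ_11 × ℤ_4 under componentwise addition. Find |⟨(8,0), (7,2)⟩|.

22

|⟨(8,0)⟩| = 11 and |⟨(7,2)⟩| = 22, so |H| is a multiple of lcm(11, 22) = 22 and divides |G| = 44.
Closing under the operation: H = {(0,0), (0,2), (1,0), (1,2), (2,0), (2,2), (3,0), (3,2), (4,0), (4,2), (5,0), (5,2), (6,0), (6,2), (7,0), (7,2), (8,0), (8,2), (9,0), (9,2), (10,0), (10,2)}, so |H| = 22.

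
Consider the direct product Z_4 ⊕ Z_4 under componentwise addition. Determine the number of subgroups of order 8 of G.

3

|G| = 16 and 8 | 16, so subgroups of order 8 are possible by Lagrange.
The subgroups of order 8 are: {(0,0), (0,1), (0,2), (0,3), (2,0), (2,1), (2,2), (2,3)}; {(0,0), (0,2), (1,0), (1,2), (2,0), (2,2), (3,0), (3,2)}; {(0,0), (0,2), (1,1), (1,3), (2,0), (2,2), (3,1), (3,3)}.
So G has 3 subgroups of order 8.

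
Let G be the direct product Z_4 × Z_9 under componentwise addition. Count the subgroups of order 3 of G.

|G| = 36 and 3 | 36, so subgroups of order 3 are possible by Lagrange.
The subgroups of order 3 are: {(0,0), (0,3), (0,6)}.
So G has 1 subgroup of order 3.

1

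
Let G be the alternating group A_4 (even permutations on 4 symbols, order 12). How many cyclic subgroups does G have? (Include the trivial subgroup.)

A cyclic subgroup of order d is generated by each of its φ(d) elements of order d, so the cyclic subgroups of order d number (#elements of order d)/φ(d).
Cyclic subgroups by order — order 1: 1; order 2: 3; order 3: 4.
Total: 8.

8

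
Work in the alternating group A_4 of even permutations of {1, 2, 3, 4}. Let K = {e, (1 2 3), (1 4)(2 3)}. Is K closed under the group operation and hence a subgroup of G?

(1 2 3) ∈ K but its inverse (1 3 2) ∉ K, so K is not a subgroup.

No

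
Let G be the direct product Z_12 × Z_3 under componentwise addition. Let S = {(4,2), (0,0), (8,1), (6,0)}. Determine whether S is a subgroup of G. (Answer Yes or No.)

Closure fails: (6,0) + (8,1) = (2,1) ∉ S. So S is not a subgroup.

No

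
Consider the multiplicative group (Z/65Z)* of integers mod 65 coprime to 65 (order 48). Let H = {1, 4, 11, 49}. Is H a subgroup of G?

No

11 ∈ H but its inverse 6 ∉ H, so H is not a subgroup.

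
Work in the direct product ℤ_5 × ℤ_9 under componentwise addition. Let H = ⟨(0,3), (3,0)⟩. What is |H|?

|⟨(0,3)⟩| = 3 and |⟨(3,0)⟩| = 5, so |H| is a multiple of lcm(3, 5) = 15 and divides |G| = 45.
Closing under the operation: H = {(0,0), (0,3), (0,6), (1,0), (1,3), (1,6), (2,0), (2,3), (2,6), (3,0), (3,3), (3,6), (4,0), (4,3), (4,6)}, so |H| = 15.

15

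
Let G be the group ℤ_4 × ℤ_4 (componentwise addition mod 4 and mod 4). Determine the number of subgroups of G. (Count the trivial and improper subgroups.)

|G| = 16, so by Lagrange every subgroup order divides 16. Divisors: 1, 2, 4, 8, 16.
Subgroups by order — order 1: 1; order 2: 3; order 4: 7; order 8: 3; order 16: 1.
Total: 1 + 3 + 7 + 3 + 1 = 15.

15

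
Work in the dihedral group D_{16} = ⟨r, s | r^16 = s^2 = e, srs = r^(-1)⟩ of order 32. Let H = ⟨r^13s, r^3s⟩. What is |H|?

|⟨r^13s⟩| = 2 and |⟨r^3s⟩| = 2, so |H| is a multiple of lcm(2, 2) = 2 and divides |G| = 32.
Closing under the operation: H = {e, r^2, r^4, r^6, r^8, r^10, r^12, r^14, rs, r^3s, r^5s, r^7s, r^9s, r^11s, r^13s, r^15s}, so |H| = 16.

16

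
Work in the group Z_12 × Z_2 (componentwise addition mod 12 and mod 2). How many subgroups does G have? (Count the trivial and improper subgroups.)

16

|G| = 24, so by Lagrange every subgroup order divides 24. Divisors: 1, 2, 3, 4, 6, 8, 12, 24.
Subgroups by order — order 1: 1; order 2: 3; order 3: 1; order 4: 3; order 6: 3; order 8: 1; order 12: 3; order 24: 1.
Total: 1 + 3 + 1 + 3 + 3 + 1 + 3 + 1 = 16.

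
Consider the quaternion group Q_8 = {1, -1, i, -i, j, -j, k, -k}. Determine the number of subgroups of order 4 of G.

|G| = 8 and 4 | 8, so subgroups of order 4 are possible by Lagrange.
The subgroups of order 4 are: {1, -1, i, -i}; {1, -1, j, -j}; {1, -1, k, -k}.
So G has 3 subgroups of order 4.

3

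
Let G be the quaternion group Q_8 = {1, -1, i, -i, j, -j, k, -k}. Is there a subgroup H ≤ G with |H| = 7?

7 does not divide |G| = 8, so by Lagrange no subgroup of order 7 exists.

No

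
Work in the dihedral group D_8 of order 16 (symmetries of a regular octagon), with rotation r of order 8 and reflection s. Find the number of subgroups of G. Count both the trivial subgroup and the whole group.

|G| = 16, so by Lagrange every subgroup order divides 16. Divisors: 1, 2, 4, 8, 16.
Subgroups by order — order 1: 1; order 2: 9; order 4: 5; order 8: 3; order 16: 1.
Total: 1 + 9 + 5 + 3 + 1 = 19.

19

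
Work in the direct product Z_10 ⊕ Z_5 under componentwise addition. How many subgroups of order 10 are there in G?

6

|G| = 50 and 10 | 50, so subgroups of order 10 are possible by Lagrange.
The subgroups of order 10 are: {(0,0), (0,1), (0,2), (0,3), (0,4), (5,0), (5,1), (5,2), (5,3), (5,4)}; {(0,0), (1,0), (2,0), (3,0), (4,0), (5,0), (6,0), (7,0), (8,0), (9,0)}; {(0,0), (1,1), (2,2), (3,3), (4,4), (5,0), (6,1), (7,2), (8,3), (9,4)}; {(0,0), (1,2), (2,4), (3,1), (4,3), (5,0), (6,2), (7,4), (8,1), (9,3)}; … (6 in all).
So G has 6 subgroups of order 10.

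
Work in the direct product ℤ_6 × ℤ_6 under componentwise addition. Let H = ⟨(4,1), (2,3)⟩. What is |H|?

|⟨(4,1)⟩| = 6 and |⟨(2,3)⟩| = 6, so |H| is a multiple of lcm(6, 6) = 6 and divides |G| = 36.
Closing under the operation: H = {(0,0), (0,1), (0,2), (0,3), (0,4), (0,5), (2,0), (2,1), (2,2), (2,3), (2,4), (2,5), (4,0), (4,1), (4,2), (4,3), (4,4), (4,5)}, so |H| = 18.

18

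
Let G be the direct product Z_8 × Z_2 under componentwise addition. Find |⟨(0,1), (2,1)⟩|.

8

|⟨(0,1)⟩| = 2 and |⟨(2,1)⟩| = 4, so |H| is a multiple of lcm(2, 4) = 4 and divides |G| = 16.
Closing under the operation: H = {(0,0), (0,1), (2,0), (2,1), (4,0), (4,1), (6,0), (6,1)}, so |H| = 8.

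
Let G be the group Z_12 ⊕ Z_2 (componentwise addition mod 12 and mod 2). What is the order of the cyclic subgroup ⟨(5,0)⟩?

The order of (5,0) in Z_12 × Z_2 is lcm(ord(5) in Z_12, ord(0) in Z_2).
ord(5) = 12 and ord(0) = 1, so |⟨(5,0)⟩| = lcm(12, 1) = 12.

12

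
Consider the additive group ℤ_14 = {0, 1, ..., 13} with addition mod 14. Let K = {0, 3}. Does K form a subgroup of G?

No

3 ∈ K but its inverse 11 ∉ K, so K is not a subgroup.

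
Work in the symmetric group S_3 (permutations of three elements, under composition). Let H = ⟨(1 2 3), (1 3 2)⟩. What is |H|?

3

|⟨(1 2 3)⟩| = 3 and |⟨(1 3 2)⟩| = 3, so |H| is a multiple of lcm(3, 3) = 3 and divides |G| = 6.
Closing under the operation: H = {e, (1 2 3), (1 3 2)}, so |H| = 3.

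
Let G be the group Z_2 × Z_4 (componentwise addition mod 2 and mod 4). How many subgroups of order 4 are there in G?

3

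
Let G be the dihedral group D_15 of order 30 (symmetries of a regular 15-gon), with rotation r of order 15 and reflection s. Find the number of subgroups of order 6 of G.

|G| = 30 and 6 | 30, so subgroups of order 6 are possible by Lagrange.
The subgroups of order 6 are: {e, r^5, r^10, s, r^5s, r^10s}; {e, r^5, r^10, rs, r^6s, r^11s}; {e, r^5, r^10, r^2s, r^7s, r^12s}; {e, r^5, r^10, r^3s, r^8s, r^13s}; … (5 in all).
So G has 5 subgroups of order 6.

5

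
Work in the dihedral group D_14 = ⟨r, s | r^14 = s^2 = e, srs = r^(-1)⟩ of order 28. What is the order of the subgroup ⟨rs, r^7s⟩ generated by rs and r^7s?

14

|⟨rs⟩| = 2 and |⟨r^7s⟩| = 2, so |H| is a multiple of lcm(2, 2) = 2 and divides |G| = 28.
Closing under the operation: H = {e, r^2, r^4, r^6, r^8, r^10, r^12, rs, r^3s, r^5s, r^7s, r^9s, r^11s, r^13s}, so |H| = 14.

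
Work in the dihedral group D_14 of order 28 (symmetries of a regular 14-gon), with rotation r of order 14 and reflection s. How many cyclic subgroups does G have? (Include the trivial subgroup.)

18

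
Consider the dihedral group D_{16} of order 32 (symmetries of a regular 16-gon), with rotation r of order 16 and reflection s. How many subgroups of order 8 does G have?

5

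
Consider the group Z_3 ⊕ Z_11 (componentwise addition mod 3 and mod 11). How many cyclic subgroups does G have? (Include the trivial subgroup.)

Each element a generates a cyclic subgroup ⟨a⟩; distinct elements may generate the same one (a cyclic group of order d has φ(d) generators).
Cyclic subgroups by order — order 1: 1; order 3: 1; order 11: 1; order 33: 1.
Total: 4.

4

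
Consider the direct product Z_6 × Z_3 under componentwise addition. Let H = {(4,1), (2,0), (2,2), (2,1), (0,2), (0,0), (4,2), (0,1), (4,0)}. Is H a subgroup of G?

Yes

|H| = 9 divides |G| = 18, consistent with Lagrange.
H contains the identity, every element's inverse is in H, and H is closed under +: it is a subgroup.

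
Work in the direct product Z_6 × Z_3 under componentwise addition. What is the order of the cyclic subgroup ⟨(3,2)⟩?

The order of (3,2) in Z_6 × Z_3 is lcm(ord(3) in Z_6, ord(2) in Z_3).
ord(3) = 2 and ord(2) = 3, so |⟨(3,2)⟩| = lcm(2, 3) = 6.

6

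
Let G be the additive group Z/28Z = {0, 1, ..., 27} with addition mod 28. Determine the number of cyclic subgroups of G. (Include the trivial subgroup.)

A cyclic subgroup of order d is generated by each of its φ(d) elements of order d, so the cyclic subgroups of order d number (#elements of order d)/φ(d).
Cyclic subgroups by order — order 1: 1; order 2: 1; order 4: 1; order 7: 1; order 14: 1; order 28: 1.
Total: 6.

6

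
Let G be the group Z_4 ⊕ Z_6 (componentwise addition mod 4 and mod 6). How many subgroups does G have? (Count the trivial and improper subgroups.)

|G| = 24, so by Lagrange every subgroup order divides 24. Divisors: 1, 2, 3, 4, 6, 8, 12, 24.
Subgroups by order — order 1: 1; order 2: 3; order 3: 1; order 4: 3; order 6: 3; order 8: 1; order 12: 3; order 24: 1.
Total: 1 + 3 + 1 + 3 + 3 + 1 + 3 + 1 = 16.

16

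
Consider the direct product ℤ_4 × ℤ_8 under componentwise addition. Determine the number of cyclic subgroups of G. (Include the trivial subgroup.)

14

A cyclic subgroup of order d is generated by each of its φ(d) elements of order d, so the cyclic subgroups of order d number (#elements of order d)/φ(d).
Cyclic subgroups by order — order 1: 1; order 2: 3; order 4: 6; order 8: 4.
Total: 14.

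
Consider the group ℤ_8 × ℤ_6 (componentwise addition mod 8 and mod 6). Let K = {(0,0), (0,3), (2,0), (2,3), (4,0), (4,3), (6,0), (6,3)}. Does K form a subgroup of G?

|K| = 8 divides |G| = 48, consistent with Lagrange.
K contains the identity, every element's inverse is in K, and K is closed under +: it is a subgroup.

Yes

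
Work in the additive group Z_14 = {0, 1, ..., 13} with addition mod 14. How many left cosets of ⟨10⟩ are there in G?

2

|⟨10⟩| = 7 and |G| = 14.
By Lagrange, [G : H] = |G|/|H| = 14/7 = 2.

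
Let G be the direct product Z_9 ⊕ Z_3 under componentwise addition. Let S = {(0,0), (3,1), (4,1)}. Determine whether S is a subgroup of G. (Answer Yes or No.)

No

(3,1) ∈ S but its inverse (6,2) ∉ S, so S is not a subgroup.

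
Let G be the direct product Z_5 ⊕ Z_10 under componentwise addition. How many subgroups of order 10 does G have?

6

|G| = 50 and 10 | 50, so subgroups of order 10 are possible by Lagrange.
The subgroups of order 10 are: {(0,0), (0,1), (0,2), (0,3), (0,4), (0,5), (0,6), (0,7), (0,8), (0,9)}; {(0,0), (0,5), (1,0), (1,5), (2,0), (2,5), (3,0), (3,5), (4,0), (4,5)}; {(0,0), (0,5), (1,1), (1,6), (2,2), (2,7), (3,3), (3,8), (4,4), (4,9)}; {(0,0), (0,5), (1,2), (1,7), (2,4), (2,9), (3,1), (3,6), (4,3), (4,8)}; … (6 in all).
So G has 6 subgroups of order 10.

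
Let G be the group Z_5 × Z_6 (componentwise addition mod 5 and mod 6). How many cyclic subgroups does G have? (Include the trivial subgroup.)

Group the elements of G by the cyclic subgroup they generate; each cyclic subgroup of order d accounts for φ(d) elements.
Cyclic subgroups by order — order 1: 1; order 2: 1; order 3: 1; order 5: 1; order 6: 1; order 10: 1; order 15: 1; order 30: 1.
Total: 8.

8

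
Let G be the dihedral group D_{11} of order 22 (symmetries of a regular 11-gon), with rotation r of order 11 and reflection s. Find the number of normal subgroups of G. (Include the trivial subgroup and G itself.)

3

G has 14 subgroups. Checking conjugation-invariance by order — order 1: 1/1 normal; order 2: 0/11 normal; order 11: 1/1 normal; order 22: 1/1 normal.
Total normal subgroups: 3.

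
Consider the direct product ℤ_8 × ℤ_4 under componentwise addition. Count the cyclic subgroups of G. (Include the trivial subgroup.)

14

Each element a generates a cyclic subgroup ⟨a⟩; distinct elements may generate the same one (a cyclic group of order d has φ(d) generators).
Cyclic subgroups by order — order 1: 1; order 2: 3; order 4: 6; order 8: 4.
Total: 14.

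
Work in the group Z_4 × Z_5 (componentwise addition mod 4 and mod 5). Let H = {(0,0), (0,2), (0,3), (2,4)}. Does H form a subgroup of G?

(2,4) ∈ H but its inverse (2,1) ∉ H, so H is not a subgroup.

No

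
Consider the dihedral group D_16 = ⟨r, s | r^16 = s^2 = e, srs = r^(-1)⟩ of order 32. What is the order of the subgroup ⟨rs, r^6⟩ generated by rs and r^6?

16

|⟨rs⟩| = 2 and |⟨r^6⟩| = 8, so |H| is a multiple of lcm(2, 8) = 8 and divides |G| = 32.
Closing under the operation: H = {e, r^2, r^4, r^6, r^8, r^10, r^12, r^14, rs, r^3s, r^5s, r^7s, r^9s, r^11s, r^13s, r^15s}, so |H| = 16.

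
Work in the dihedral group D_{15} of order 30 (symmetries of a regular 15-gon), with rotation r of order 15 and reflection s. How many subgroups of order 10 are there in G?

|G| = 30 and 10 | 30, so subgroups of order 10 are possible by Lagrange.
The subgroups of order 10 are: {e, r^3, r^6, r^9, r^12, rs, r^4s, r^7s, r^10s, r^13s}; {e, r^3, r^6, r^9, r^12, r^2s, r^5s, r^8s, r^11s, r^14s}; {e, r^3, r^6, r^9, r^12, s, r^3s, r^6s, r^9s, r^12s}.
So G has 3 subgroups of order 10.

3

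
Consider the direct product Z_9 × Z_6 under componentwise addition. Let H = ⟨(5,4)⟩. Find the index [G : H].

|⟨(5,4)⟩| = 9 and |G| = 54.
By Lagrange, [G : H] = |G|/|H| = 54/9 = 6.

6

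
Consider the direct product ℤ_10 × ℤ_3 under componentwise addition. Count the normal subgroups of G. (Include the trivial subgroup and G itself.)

G is abelian, so every subgroup is normal.
G has 8 subgroups in total, hence 8 normal subgroups.

8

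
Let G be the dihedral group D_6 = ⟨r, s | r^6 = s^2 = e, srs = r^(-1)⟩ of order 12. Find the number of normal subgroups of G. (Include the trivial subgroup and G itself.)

G has 16 subgroups. Checking conjugation-invariance by order — order 1: 1/1 normal; order 2: 1/7 normal; order 3: 1/1 normal; order 4: 0/3 normal; order 6: 3/3 normal; order 12: 1/1 normal.
Total normal subgroups: 7.

7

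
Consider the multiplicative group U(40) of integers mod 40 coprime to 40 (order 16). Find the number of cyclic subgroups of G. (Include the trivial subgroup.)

12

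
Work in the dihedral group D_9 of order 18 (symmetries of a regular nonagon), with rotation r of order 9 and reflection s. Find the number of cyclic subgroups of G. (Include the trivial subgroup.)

Each element a generates a cyclic subgroup ⟨a⟩; distinct elements may generate the same one (a cyclic group of order d has φ(d) generators).
Cyclic subgroups by order — order 1: 1; order 2: 9; order 3: 1; order 9: 1.
Total: 12.

12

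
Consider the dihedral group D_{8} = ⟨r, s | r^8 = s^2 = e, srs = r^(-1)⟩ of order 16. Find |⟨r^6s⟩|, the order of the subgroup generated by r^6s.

Computing powers of r^6s: the smallest k with (r^6s)^k = e is k = 2.

2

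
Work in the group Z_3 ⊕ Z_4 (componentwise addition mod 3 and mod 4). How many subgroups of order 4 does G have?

|G| = 12 and 4 | 12, so subgroups of order 4 are possible by Lagrange.
The subgroups of order 4 are: {(0,0), (0,1), (0,2), (0,3)}.
So G has 1 subgroup of order 4.

1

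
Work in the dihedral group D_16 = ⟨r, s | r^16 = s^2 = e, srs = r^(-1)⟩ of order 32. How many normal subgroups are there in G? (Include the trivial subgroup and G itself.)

8

G has 36 subgroups. Checking conjugation-invariance by order — order 1: 1/1 normal; order 2: 1/17 normal; order 4: 1/9 normal; order 8: 1/5 normal; order 16: 3/3 normal; order 32: 1/1 normal.
Total normal subgroups: 8.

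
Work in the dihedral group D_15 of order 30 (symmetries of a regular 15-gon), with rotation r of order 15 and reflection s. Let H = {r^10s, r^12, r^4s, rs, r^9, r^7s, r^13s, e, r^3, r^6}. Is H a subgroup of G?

Yes

|H| = 10 divides |G| = 30, consistent with Lagrange.
H contains the identity, every element's inverse is in H, and H is closed under ·: it is a subgroup.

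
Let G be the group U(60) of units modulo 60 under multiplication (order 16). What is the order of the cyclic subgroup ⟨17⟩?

4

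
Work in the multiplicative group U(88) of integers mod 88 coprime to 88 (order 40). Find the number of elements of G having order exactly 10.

28

Enumerating element orders in G gives 28 elements of order 10.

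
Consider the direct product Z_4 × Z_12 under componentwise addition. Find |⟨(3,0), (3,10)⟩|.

24

|⟨(3,0)⟩| = 4 and |⟨(3,10)⟩| = 12, so |H| is a multiple of lcm(4, 12) = 12 and divides |G| = 48.
Closing under the operation: H = {(0,0), (0,2), (0,4), (0,6), (0,8), (0,10), (1,0), (1,2), (1,4), (1,6), (1,8), (1,10), (2,0), (2,2), (2,4), (2,6), (2,8), (2,10), (3,0), (3,2), (3,4), (3,6), (3,8), (3,10)}, so |H| = 24.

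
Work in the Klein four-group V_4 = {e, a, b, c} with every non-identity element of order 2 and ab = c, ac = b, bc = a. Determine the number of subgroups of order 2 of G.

3

|G| = 4 and 2 | 4, so subgroups of order 2 are possible by Lagrange.
The subgroups of order 2 are: {e, a}; {e, b}; {e, c}.
So G has 3 subgroups of order 2.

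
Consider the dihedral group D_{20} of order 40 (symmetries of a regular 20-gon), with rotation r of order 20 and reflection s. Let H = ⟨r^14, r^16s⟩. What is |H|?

20

|⟨r^14⟩| = 10 and |⟨r^16s⟩| = 2, so |H| is a multiple of lcm(10, 2) = 10 and divides |G| = 40.
Closing under the operation: H = {e, r^2, r^4, r^6, r^8, r^10, r^12, r^14, r^16, r^18, s, r^2s, r^4s, r^6s, r^8s, r^10s, r^12s, r^14s, r^16s, r^18s}, so |H| = 20.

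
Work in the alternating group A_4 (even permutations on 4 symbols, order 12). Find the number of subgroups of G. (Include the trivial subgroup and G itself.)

|G| = 12, so by Lagrange every subgroup order divides 12. Divisors: 1, 2, 3, 4, 6, 12.
Subgroups by order — order 1: 1; order 2: 3; order 3: 4; order 4: 1; order 6: 0; order 12: 1.
Total: 1 + 3 + 4 + 1 + 0 + 1 = 10.

10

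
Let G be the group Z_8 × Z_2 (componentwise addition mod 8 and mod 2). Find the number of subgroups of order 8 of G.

|G| = 16 and 8 | 16, so subgroups of order 8 are possible by Lagrange.
The subgroups of order 8 are: {(0,0), (0,1), (2,0), (2,1), (4,0), (4,1), (6,0), (6,1)}; {(0,0), (1,0), (2,0), (3,0), (4,0), (5,0), (6,0), (7,0)}; {(0,0), (1,1), (2,0), (3,1), (4,0), (5,1), (6,0), (7,1)}.
So G has 3 subgroups of order 8.

3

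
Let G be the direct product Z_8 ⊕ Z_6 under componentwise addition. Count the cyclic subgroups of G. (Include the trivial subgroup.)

16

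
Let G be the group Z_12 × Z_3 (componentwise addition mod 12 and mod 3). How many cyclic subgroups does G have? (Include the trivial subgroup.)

15

Each element a generates a cyclic subgroup ⟨a⟩; distinct elements may generate the same one (a cyclic group of order d has φ(d) generators).
Cyclic subgroups by order — order 1: 1; order 2: 1; order 3: 4; order 4: 1; order 6: 4; order 12: 4.
Total: 15.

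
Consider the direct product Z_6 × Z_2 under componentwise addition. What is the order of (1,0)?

The order of (1,0) in Z_6 × Z_2 is lcm(ord(1) in Z_6, ord(0) in Z_2).
ord(1) = 6 and ord(0) = 1, so |⟨(1,0)⟩| = lcm(6, 1) = 6.

6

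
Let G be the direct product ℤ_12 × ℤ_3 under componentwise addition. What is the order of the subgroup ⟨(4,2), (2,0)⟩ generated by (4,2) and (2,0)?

18

|⟨(4,2)⟩| = 3 and |⟨(2,0)⟩| = 6, so |H| is a multiple of lcm(3, 6) = 6 and divides |G| = 36.
Closing under the operation: H = {(0,0), (0,1), (0,2), (2,0), (2,1), (2,2), (4,0), (4,1), (4,2), (6,0), (6,1), (6,2), (8,0), (8,1), (8,2), (10,0), (10,1), (10,2)}, so |H| = 18.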